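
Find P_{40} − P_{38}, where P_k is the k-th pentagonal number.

40·(3·40 − 1)/2 = 2380 and 38·(3·38 − 1)/2 = 2147.
Difference: 2380 − 2147 = 233.

233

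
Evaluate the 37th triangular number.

703

The 37th triangular number is n(n+1)/2 with n = 37.
37·38/2 = 1406/2 = 703.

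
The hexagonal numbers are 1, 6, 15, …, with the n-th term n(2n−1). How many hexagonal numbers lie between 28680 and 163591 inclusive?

167

The n-th hexagonal number is n(2n−1).
Smallest index with value ≥ 28680: n = 120 (giving 28680).
Largest index with value ≤ 163591: n = 286 (giving 163306).
Indices 120 through 286: 167 terms.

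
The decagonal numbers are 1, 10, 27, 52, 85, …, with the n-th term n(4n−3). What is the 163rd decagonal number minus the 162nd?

1297

Consecutive decagonal numbers differ by 8n − 7: here 8·163 − 7 = 1297.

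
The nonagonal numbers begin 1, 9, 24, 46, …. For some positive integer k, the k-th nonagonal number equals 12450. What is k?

60

Set n(7n−5)/2 = 12450, giving 7n² − 5n − 24900 = 0.
The discriminant is 25 + 56·12450 = 697225, and √697225 = 835.
So n = (5 + 835) / 14 = 840/14 = 60.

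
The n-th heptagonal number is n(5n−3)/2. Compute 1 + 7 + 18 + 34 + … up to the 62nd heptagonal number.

Σ i(5i−3)/2 = (5Σi² − 3Σi) / 2 over i = 1..62.
Σi = 1953 and Σi² = 81375.
(5·81375 − 3·1953) / 2 = 401016/2 = 200508.

200508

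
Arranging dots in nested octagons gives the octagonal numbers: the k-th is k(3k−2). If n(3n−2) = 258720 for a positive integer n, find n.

Set n(3n−2) = 258720, giving 3n² − 2n − 258720 = 0.
So n = (2 + 1762) / 6 = 1764/6 = 294.
Check: 294·(3·294 − 2) = 258720. ✓

294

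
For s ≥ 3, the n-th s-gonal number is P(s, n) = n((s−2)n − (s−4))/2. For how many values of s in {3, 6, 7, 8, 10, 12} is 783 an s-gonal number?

s = 3: P(3, 39) = 780 and P(3, 40) = 820; 783 is not s-gonal.
s = 6: P(6, 20) = 780 and P(6, 21) = 861; 783 is not s-gonal.
s = 7: P(7, 18) = 783. ✓
s = 8: P(8, 16) = 736 and P(8, 17) = 833; 783 is not s-gonal.
s = 10: P(10, 14) = 742 and P(10, 15) = 855; 783 is not s-gonal.
s = 12: P(12, 12) = 672 and P(12, 13) = 793; 783 is not s-gonal.
Hits: s ∈ {7} → 1.

1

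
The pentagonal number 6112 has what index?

64

Set n(3n−1)/2 = 6112, giving 3n² − n − 12224 = 0.
The discriminant is 1 + 24·6112 = 146689, and √146689 = 383.
So n = (1 + 383) / 6 = 384/6 = 64.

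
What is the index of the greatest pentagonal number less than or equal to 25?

4

Solve n(3n−1)/2 ≤ 25 for integer n.
n = 4 gives 22 ≤ 25, while n = 5 gives 35 > 25; so the answer is index 4.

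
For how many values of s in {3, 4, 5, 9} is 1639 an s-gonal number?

s = 3: P(3, 56) = 1596 and P(3, 57) = 1653; 1639 is not s-gonal.
s = 4: P(4, 40) = 1600 and P(4, 41) = 1681; 1639 is not s-gonal.
s = 5: P(5, 33) = 1617 and P(5, 34) = 1717; 1639 is not s-gonal.
s = 9: P(9, 22) = 1639. ✓
Hits: s ∈ {9} → 1.

1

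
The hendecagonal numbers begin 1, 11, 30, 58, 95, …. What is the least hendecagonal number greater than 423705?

Solve n(9n−7)/2 > 423705 for integer n.
The largest n with value ≤ 423705 is 307 (since 423046 ≤ 423705 < 425810), so the first above is n = 308, value 425810.

425810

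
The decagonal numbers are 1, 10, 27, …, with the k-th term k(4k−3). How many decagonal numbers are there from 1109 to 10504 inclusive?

34

The n-th decagonal number is n(4n−3).
Smallest index with value ≥ 1109: n = 18 (giving 1242).
Largest index with value ≤ 10504: n = 51 (giving 10251).
Indices 18 through 51: 34 terms.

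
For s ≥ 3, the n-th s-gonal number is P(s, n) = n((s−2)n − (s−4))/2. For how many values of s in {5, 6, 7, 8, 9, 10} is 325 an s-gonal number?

s = 5: P(5, 14) = 287 and P(5, 15) = 330; 325 is not s-gonal.
s = 6: P(6, 13) = 325. ✓
s = 7: P(7, 11) = 286 and P(7, 12) = 342; 325 is not s-gonal.
s = 8: P(8, 10) = 280 and P(8, 11) = 341; 325 is not s-gonal.
s = 9: P(9, 10) = 325. ✓
s = 10: P(10, 9) = 297 and P(10, 10) = 370; 325 is not s-gonal.
Hits: s ∈ {6, 9} → 2.

2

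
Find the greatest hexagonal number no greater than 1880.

Solve n(2n−1) ≤ 1880 for integer n.
n = 30 gives 1770 ≤ 1880, while n = 31 gives 1891 > 1880; so the answer is 1770.

1770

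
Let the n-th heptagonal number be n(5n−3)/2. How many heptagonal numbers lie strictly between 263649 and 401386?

The n-th heptagonal number is n(5n−3)/2.
Smallest index with value > 263649: n = 326 (giving 265201).
Largest index with value < 401386: n = 400 (giving 399400).
Indices 326 through 400: 75 terms.

75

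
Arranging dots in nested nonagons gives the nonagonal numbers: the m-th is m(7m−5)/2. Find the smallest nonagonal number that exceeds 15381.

Solve n(7n−5)/2 > 15381 for integer n.
The largest n with value ≤ 15381 is 66 (since 15081 ≤ 15381 < 15544), so the first above is n = 67, value 15544.

15544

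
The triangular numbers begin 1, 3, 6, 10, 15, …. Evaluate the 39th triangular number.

39·40/2 = 1560/2 = 780.

780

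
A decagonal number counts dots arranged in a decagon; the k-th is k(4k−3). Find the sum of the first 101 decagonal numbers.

Σ i(4i−3) = 4Σi² − 3Σi over i = 1..101.
Σi = 5151 and Σi² = 348551.
4·348551 − 3·5151 = 1378751.

1378751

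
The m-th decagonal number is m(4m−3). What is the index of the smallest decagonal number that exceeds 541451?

369

Solve n(4n−3) > 541451 for integer n.
The largest n with value ≤ 541451 is 368 (since 540592 ≤ 541451 < 543537), so the first above is n = 369, value 543537.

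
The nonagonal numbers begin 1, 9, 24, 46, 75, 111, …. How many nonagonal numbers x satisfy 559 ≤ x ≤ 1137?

6

The n-th nonagonal number is n(7n−5)/2.
Smallest index with value ≥ 559: n = 13 (giving 559).
Largest index with value ≤ 1137: n = 18 (giving 1089).
Indices 13 through 18: 6 terms.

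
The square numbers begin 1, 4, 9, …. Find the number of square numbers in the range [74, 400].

12

The n-th square number is n².
Smallest index with value ≥ 74: n = 9 (giving 81).
Largest index with value ≤ 400: n = 20 (giving 400).
Indices 9 through 20: 12 terms.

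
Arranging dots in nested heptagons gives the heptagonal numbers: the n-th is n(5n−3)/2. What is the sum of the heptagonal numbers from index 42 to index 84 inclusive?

439159

Σ i(5i−3)/2 = (5Σi² − 3Σi) / 2 over i = 42..84.
Σi = 3570 − 861 = 2709 and Σi² = 201110 − 23821 = 177289.
(5·177289 − 3·2709) / 2 = 878318/2 = 439159.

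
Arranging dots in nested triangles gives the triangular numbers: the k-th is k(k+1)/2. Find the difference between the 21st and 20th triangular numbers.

Consecutive triangular numbers differ by n: T_{21} − T_{20} = 21.

21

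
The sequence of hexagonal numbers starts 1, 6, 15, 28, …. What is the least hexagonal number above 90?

Solve n(2n−1) > 90 for integer n.
The largest n with value ≤ 90 is 6 (since 66 ≤ 90 < 91), so the first above is n = 7, value 91.

91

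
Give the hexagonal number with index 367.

The 367th hexagonal number is n(2n−1) with n = 367.
367·(2·367 − 1) = 367·733 = 269011.

269011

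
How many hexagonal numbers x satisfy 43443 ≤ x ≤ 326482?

257

The n-th hexagonal number is n(2n−1).
Smallest index with value ≥ 43443: n = 148 (giving 43660).
Largest index with value ≤ 326482: n = 404 (giving 326028).
Indices 148 through 404: 257 terms.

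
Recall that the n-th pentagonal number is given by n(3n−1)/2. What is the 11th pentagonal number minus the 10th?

Consecutive pentagonal numbers differ by 3n − 2: here 3·11 − 2 = 31.

31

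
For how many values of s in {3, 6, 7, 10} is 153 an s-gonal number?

2

s = 3: P(3, 17) = 153. ✓
s = 6: P(6, 9) = 153. ✓
s = 7: P(7, 8) = 148 and P(7, 9) = 189; 153 is not s-gonal.
s = 10: P(10, 6) = 126 and P(10, 7) = 175; 153 is not s-gonal.
Hits: s ∈ {3, 6} → 2.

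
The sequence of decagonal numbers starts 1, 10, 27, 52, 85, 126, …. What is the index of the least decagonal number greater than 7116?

Solve n(4n−3) > 7116 for integer n.
The largest n with value ≤ 7116 is 42 (since 6930 ≤ 7116 < 7267), so the first above is n = 43, value 7267.

43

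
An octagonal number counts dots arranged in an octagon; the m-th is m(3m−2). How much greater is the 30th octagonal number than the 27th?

507

30·(3·30 − 2) = 2640 and 27·(3·27 − 2) = 2133.
Difference: 2640 − 2133 = 507.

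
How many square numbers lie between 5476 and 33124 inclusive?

The n-th square number is n².
Smallest index with value ≥ 5476: n = 74 (giving 5476).
Largest index with value ≤ 33124: n = 182 (giving 33124).
Indices 74 through 182: 109 terms.

109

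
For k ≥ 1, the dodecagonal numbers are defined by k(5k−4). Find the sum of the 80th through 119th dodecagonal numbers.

1990780

Σ i(5i−4) = 5Σi² − 4Σi over i = 80..119.
Σi = 7140 − 3160 = 3980 and Σi² = 568820 − 167480 = 401340.
5·401340 − 4·3980 = 1990780.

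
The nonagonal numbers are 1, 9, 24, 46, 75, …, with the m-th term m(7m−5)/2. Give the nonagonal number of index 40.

5500

The 40th nonagonal number is n(7n−5)/2 with n = 40.
40·(7·40 − 5)/2 = 40·275/2 = 5500.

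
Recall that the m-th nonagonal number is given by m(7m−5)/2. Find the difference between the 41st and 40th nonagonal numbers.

281

Consecutive nonagonal numbers differ by 7n − 6: here 7·41 − 6 = 281.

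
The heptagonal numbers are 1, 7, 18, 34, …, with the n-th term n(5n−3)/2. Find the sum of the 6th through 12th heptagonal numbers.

1393

Σ i(5i−3)/2 = (5Σi² − 3Σi) / 2 over i = 6..12.
Σi = 78 − 15 = 63 and Σi² = 650 − 55 = 595.
(5·595 − 3·63) / 2 = 2786/2 = 1393.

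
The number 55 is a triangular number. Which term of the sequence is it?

Set n(n+1)/2 = 55, giving n² + n − 110 = 0.
The discriminant is 1 + 8·55 = 441, and √441 = 21.
So n = (-1 + 21) / 2 = 20/2 = 10.
Check: 10·11/2 = 55. ✓

10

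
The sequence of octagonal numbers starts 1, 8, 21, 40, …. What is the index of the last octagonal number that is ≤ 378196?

Solve n(3n−2) ≤ 378196 for integer n.
n = 355 gives 377365 ≤ 378196, while n = 356 gives 379496 > 378196; so the answer is index 355.

355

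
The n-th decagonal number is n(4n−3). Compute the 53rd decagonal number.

11077

The 53rd decagonal number is n(4n−3) with n = 53.
53·(4·53 − 3) = 53·209 = 11077.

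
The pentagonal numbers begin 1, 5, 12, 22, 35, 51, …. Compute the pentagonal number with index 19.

532

The 19th pentagonal number is n(3n−1)/2 with n = 19.
19·(3·19 − 1)/2 = 19·56/2 = 19·28 = 532.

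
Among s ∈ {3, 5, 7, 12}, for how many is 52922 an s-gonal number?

s = 3: P(3, 324) = 52650 and P(3, 325) = 52975; 52922 is not s-gonal.
s = 5: P(5, 188) = 52922. ✓
s = 7: P(7, 145) = 52345 and P(7, 146) = 53071; 52922 is not s-gonal.
s = 12: P(12, 103) = 52633 and P(12, 104) = 53664; 52922 is not s-gonal.
Hits: s ∈ {5} → 1.

1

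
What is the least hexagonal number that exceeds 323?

Solve n(2n−1) > 323 for integer n.
The largest n with value ≤ 323 is 12 (since 276 ≤ 323 < 325), so the first above is n = 13, value 325.

325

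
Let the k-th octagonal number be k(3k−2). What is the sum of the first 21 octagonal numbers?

Σ i(3i−2) = 3Σi² − 2Σi over i = 1..21.
Σi = 231 and Σi² = 3311.
3·3311 − 2·231 = 9471.

9471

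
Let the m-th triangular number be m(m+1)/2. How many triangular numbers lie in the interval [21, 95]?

8

The n-th triangular number is n(n+1)/2.
Smallest index with value ≥ 21: n = 6 (giving 21).
Largest index with value ≤ 95: n = 13 (giving 91).
Indices 6 through 13: 8 terms.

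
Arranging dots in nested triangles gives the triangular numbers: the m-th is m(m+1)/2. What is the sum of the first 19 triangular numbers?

1330

Σ i(i+1)/2 = (Σi² + Σi) / 2 over i = 1..19.
Σi = 190 and Σi² = 2470.
(1·2470 + 1·190) / 2 = 2660/2 = 1330.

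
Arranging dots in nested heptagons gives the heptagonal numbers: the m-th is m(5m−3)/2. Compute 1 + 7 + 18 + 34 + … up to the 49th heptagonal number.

Σ i(5i−3)/2 = (5Σi² − 3Σi) / 2 over i = 1..49.
Σi = 1225 and Σi² = 40425.
(5·40425 − 3·1225) / 2 = 198450/2 = 99225.

99225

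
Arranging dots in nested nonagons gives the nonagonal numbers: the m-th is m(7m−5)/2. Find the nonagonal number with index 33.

3729

The 33rd nonagonal number is n(7n−5)/2 with n = 33.
33·(7·33 − 5)/2 = 33·226/2 = 33·113 = 3729.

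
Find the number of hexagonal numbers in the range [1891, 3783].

The n-th hexagonal number is n(2n−1).
Smallest index with value ≥ 1891: n = 31 (giving 1891).
Largest index with value ≤ 3783: n = 43 (giving 3655).
Indices 31 through 43: 13 terms.

13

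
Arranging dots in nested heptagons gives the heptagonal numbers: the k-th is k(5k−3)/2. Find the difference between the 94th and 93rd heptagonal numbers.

Consecutive heptagonal numbers differ by 5n − 4: here 5·94 − 4 = 466.

466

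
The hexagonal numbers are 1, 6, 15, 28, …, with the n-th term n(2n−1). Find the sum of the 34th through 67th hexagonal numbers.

Σ i(2i−1) = 2Σi² − Σi over i = 34..67.
Σi = 2278 − 561 = 1717 and Σi² = 102510 − 12529 = 89981.
2·89981 − 1·1717 = 178245.

178245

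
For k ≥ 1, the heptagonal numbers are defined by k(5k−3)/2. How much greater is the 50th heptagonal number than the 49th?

Consecutive heptagonal numbers differ by 5n − 4: here 5·50 − 4 = 246.

246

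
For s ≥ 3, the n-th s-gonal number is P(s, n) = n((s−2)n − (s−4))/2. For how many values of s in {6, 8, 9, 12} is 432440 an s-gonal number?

s = 6: P(6, 465) = 431985 and P(6, 466) = 433846; 432440 is not s-gonal.
s = 8: P(8, 380) = 432440. ✓
s = 9: P(9, 351) = 430326 and P(9, 352) = 432784; 432440 is not s-gonal.
s = 12: P(12, 294) = 431004 and P(12, 295) = 433945; 432440 is not s-gonal.
Hits: s ∈ {8} → 1.

1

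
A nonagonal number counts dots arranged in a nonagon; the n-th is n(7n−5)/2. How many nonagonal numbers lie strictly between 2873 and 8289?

The n-th nonagonal number is n(7n−5)/2.
Smallest index with value > 2873: n = 30 (giving 3075).
Largest index with value < 8289: n = 49 (giving 8281).
Indices 30 through 49: 20 terms.

20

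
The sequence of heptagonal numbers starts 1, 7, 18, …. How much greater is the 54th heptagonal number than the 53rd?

266

Consecutive heptagonal numbers differ by 5n − 4: here 5·54 − 4 = 266.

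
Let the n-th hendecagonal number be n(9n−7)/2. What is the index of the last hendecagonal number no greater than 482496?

327

Solve n(9n−7)/2 ≤ 482496 for integer n.
n = 327 gives 480036 ≤ 482496, while n = 328 gives 482980 > 482496; so the answer is index 327.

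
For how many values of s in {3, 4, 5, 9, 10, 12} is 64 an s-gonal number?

s = 3: P(3, 10) = 55 and P(3, 11) = 66; 64 is not s-gonal.
s = 4: P(4, 8) = 64. ✓
s = 5: P(5, 6) = 51 and P(5, 7) = 70; 64 is not s-gonal.
s = 9: P(9, 4) = 46 and P(9, 5) = 75; 64 is not s-gonal.
s = 10: P(10, 4) = 52 and P(10, 5) = 85; 64 is not s-gonal.
s = 12: P(12, 4) = 64. ✓
Hits: s ∈ {4, 12} → 2.

2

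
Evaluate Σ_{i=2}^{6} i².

Σ_{i=2}^{6} i² = 91 − 1 = 90.

90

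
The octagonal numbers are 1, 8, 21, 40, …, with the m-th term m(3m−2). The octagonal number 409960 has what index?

Set n(3n−2) = 409960, giving 3n² − 2n − 409960 = 0.
The discriminant is 4 + 12·409960 = 4919524, and √4919524 = 2218.
So n = (2 + 2218) / 6 = 2220/6 = 370.

370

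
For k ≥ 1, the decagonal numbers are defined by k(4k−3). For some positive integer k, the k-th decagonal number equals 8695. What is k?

Set n(4n−3) = 8695, giving 4n² − 3n − 8695 = 0.
The discriminant is 9 + 16·8695 = 139129, and √139129 = 373.
So n = (3 + 373) / 8 = 376/8 = 47.
Check: 47·(4·47 − 3) = 8695. ✓

47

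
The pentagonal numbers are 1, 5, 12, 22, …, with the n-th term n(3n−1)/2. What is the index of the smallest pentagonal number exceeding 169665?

Solve n(3n−1)/2 > 169665 for integer n.
The largest n with value ≤ 169665 is 336 (since 169176 ≤ 169665 < 170185), so the first above is n = 337, value 170185.

337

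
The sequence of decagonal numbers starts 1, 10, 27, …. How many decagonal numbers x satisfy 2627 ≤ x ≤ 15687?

37

The n-th decagonal number is n(4n−3).
Smallest index with value ≥ 2627: n = 27 (giving 2835).
Largest index with value ≤ 15687: n = 63 (giving 15687).
Indices 27 through 63: 37 terms.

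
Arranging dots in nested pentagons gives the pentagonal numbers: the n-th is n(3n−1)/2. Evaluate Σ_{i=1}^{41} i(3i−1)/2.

35301

Σ i(3i−1)/2 = (3Σi² − Σi) / 2 over i = 1..41.
Σi = 861 and Σi² = 23821.
(3·23821 − 1·861) / 2 = 70602/2 = 35301.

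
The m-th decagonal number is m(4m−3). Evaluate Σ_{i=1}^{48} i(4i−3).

148568

Σ i(4i−3) = 4Σi² − 3Σi over i = 1..48.
Σi = 1176 and Σi² = 38024.
4·38024 − 3·1176 = 148568.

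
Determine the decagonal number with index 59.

The 59th decagonal number is n(4n−3) with n = 59.
59·(4·59 − 3) = 59·233 = 13747.

13747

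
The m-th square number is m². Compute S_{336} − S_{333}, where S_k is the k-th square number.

336² = 112896 and 333² = 110889.
Difference: 112896 − 110889 = 2007.

2007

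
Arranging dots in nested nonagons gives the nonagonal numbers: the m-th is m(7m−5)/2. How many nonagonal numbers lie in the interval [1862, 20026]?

The n-th nonagonal number is n(7n−5)/2.
Smallest index with value ≥ 1862: n = 24 (giving 1956).
Largest index with value ≤ 20026: n = 76 (giving 20026).
Indices 24 through 76: 53 terms.

53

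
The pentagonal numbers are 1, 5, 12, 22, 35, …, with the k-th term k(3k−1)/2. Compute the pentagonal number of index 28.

1162

The 28th pentagonal number is n(3n−1)/2 with n = 28.
28·(3·28 − 1)/2 = 28·83/2 = 1162.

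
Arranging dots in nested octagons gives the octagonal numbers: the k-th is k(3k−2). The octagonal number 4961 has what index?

Set n(3n−2) = 4961, giving 3n² − 2n − 4961 = 0.
The discriminant is 4 + 12·4961 = 59536, and √59536 = 244.
So n = (2 + 244) / 6 = 246/6 = 41.

41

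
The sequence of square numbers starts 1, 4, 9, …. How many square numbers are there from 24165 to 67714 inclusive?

The n-th square number is n².
Smallest index with value ≥ 24165: n = 156 (giving 24336).
Largest index with value ≤ 67714: n = 260 (giving 67600).
Indices 156 through 260: 105 terms.

105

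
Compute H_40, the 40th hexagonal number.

40·(2·40 − 1) = 40·79 = 3160.

3160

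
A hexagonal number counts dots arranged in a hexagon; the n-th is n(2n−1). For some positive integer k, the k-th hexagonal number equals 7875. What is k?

63

Set n(2n−1) = 7875, giving 2n² − n − 7875 = 0.
So n = (1 + 251) / 4 = 252/4 = 63.
Check: 63·(2·63 − 1) = 7875. ✓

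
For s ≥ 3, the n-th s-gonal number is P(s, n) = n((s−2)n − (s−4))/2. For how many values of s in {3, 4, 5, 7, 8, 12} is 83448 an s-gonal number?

s = 3: P(3, 408) = 83436 and P(3, 409) = 83845; 83448 is not s-gonal.
s = 4: P(4, 288) = 82944 and P(4, 289) = 83521; 83448 is not s-gonal.
s = 5: P(5, 236) = 83426 and P(5, 237) = 84135; 83448 is not s-gonal.
s = 7: P(7, 183) = 83448. ✓
s = 8: P(8, 167) = 83333 and P(8, 168) = 84336; 83448 is not s-gonal.
s = 12: P(12, 129) = 82689 and P(12, 130) = 83980; 83448 is not s-gonal.
Hits: s ∈ {7} → 1.

1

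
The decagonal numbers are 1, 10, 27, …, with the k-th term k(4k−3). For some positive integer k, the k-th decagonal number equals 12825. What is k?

Set n(4n−3) = 12825, giving 4n² − 3n − 12825 = 0.
The discriminant is 9 + 16·12825 = 205209, and √205209 = 453.
So n = (3 + 453) / 8 = 456/8 = 57.

57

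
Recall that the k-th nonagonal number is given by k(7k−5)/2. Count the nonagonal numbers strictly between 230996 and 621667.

164

The n-th nonagonal number is n(7n−5)/2.
Smallest index with value > 230996: n = 258 (giving 232329).
Largest index with value < 621667: n = 421 (giving 619291).
Indices 258 through 421: 164 terms.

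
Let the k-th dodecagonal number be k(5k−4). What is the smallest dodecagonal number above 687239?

690432

Solve n(5n−4) > 687239 for integer n.
The largest n with value ≤ 687239 is 371 (since 686721 ≤ 687239 < 690432), so the first above is n = 372, value 690432.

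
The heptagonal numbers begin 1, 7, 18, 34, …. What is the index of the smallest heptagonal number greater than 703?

Solve n(5n−3)/2 > 703 for integer n.
The largest n with value ≤ 703 is 17 (since 697 ≤ 703 < 783), so the first above is n = 18, value 783.

18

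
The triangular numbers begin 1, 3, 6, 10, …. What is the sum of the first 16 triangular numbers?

816

Σ i(i+1)/2 = (Σi² + Σi) / 2 over i = 1..16.
Σi = 136 and Σi² = 1496.
(1·1496 + 1·136) / 2 = 1632/2 = 816.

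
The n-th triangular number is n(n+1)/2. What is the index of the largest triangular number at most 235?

21

Solve n(n+1)/2 ≤ 235 for integer n.
n = 21 gives 231 ≤ 235, while n = 22 gives 253 > 235; so the answer is index 21.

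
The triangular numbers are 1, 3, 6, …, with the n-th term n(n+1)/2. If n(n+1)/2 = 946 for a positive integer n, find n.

Set n(n+1)/2 = 946, giving n² + n − 1892 = 0.
The discriminant is 1 + 8·946 = 7569, and √7569 = 87.
So n = (-1 + 87) / 2 = 86/2 = 43.

43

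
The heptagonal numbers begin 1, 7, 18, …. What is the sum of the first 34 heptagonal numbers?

33320

Σ i(5i−3)/2 = (5Σi² − 3Σi) / 2 over i = 1..34.
Σi = 595 and Σi² = 13685.
(5·13685 − 3·595) / 2 = 66640/2 = 33320.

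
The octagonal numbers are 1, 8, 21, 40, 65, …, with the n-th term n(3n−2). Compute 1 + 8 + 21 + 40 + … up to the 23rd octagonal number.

12420

Σ i(3i−2) = 3Σi² − 2Σi over i = 1..23.
Σi = 276 and Σi² = 4324.
3·4324 − 2·276 = 12420.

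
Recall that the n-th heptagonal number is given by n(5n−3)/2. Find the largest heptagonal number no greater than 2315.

Solve n(5n−3)/2 ≤ 2315 for integer n.
n = 30 gives 2205 ≤ 2315, while n = 31 gives 2356 > 2315; so the answer is 2205.

2205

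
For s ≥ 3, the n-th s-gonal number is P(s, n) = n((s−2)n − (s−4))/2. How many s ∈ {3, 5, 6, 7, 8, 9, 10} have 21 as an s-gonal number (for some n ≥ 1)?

s = 3: P(3, 6) = 21. ✓
s = 5: P(5, 3) = 12 and P(5, 4) = 22; 21 is not s-gonal.
s = 6: P(6, 3) = 15 and P(6, 4) = 28; 21 is not s-gonal.
s = 7: P(7, 3) = 18 and P(7, 4) = 34; 21 is not s-gonal.
s = 8: P(8, 3) = 21. ✓
s = 9: P(9, 2) = 9 and P(9, 3) = 24; 21 is not s-gonal.
s = 10: P(10, 2) = 10 and P(10, 3) = 27; 21 is not s-gonal.
Hits: s ∈ {3, 8} → 2.

2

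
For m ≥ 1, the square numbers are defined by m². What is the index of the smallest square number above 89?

10

Solve n² > 89 for integer n.
The largest n with value ≤ 89 is 9 (since 81 ≤ 89 < 100), so the first above is n = 10, value 100.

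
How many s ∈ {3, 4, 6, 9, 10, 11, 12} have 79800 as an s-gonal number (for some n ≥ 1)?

s = 3: P(3, 399) = 79800. ✓
s = 4: P(4, 282) = 79524 and P(4, 283) = 80089; 79800 is not s-gonal.
s = 6: P(6, 200) = 79800. ✓
s = 9: P(9, 151) = 79426 and P(9, 152) = 80484; 79800 is not s-gonal.
s = 10: P(10, 141) = 79101 and P(10, 142) = 80230; 79800 is not s-gonal.
s = 11: P(11, 133) = 79135 and P(11, 134) = 80333; 79800 is not s-gonal.
s = 12: P(12, 126) = 78876 and P(12, 127) = 80137; 79800 is not s-gonal.
Hits: s ∈ {3, 6} → 2.

2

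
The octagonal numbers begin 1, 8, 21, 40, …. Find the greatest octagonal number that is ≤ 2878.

2821

Solve n(3n−2) ≤ 2878 for integer n.
n = 31 gives 2821 ≤ 2878, while n = 32 gives 3008 > 2878; so the answer is 2821.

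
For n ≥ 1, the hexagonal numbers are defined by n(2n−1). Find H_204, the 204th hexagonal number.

The 204th hexagonal number is n(2n−1) with n = 204.
204·(2·204 − 1) = 204·407 = 83028.

83028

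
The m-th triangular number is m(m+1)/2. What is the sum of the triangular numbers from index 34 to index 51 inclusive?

16881

Σ i(i+1)/2 = (Σi² + Σi) / 2 over i = 34..51.
Σi = 1326 − 561 = 765 and Σi² = 45526 − 12529 = 32997.
(1·32997 + 1·765) / 2 = 33762/2 = 16881.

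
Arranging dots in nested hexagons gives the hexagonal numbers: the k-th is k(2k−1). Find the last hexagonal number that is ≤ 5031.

4950

Solve n(2n−1) ≤ 5031 for integer n.
n = 50 gives 4950 ≤ 5031, while n = 51 gives 5151 > 5031; so the answer is 4950.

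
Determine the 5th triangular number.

15

5·6/2 = 30/2 = 15.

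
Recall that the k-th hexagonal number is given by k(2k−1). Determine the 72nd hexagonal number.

72·(2·72 − 1) = 72·143 = 10296.

10296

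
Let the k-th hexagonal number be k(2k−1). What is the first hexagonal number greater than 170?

190

Solve n(2n−1) > 170 for integer n.
The largest n with value ≤ 170 is 9 (since 153 ≤ 170 < 190), so the first above is n = 10, value 190.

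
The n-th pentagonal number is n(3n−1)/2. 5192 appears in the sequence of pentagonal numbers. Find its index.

Set n(3n−1)/2 = 5192, giving 3n² − n − 10384 = 0.
The discriminant is 1 + 24·5192 = 124609, and √124609 = 353.
So n = (1 + 353) / 6 = 354/6 = 59.

59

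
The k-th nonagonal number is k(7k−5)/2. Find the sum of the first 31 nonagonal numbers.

Σ i(7i−5)/2 = (7Σi² − 5Σi) / 2 over i = 1..31.
Σi = 496 and Σi² = 10416.
(7·10416 − 5·496) / 2 = 70432/2 = 35216.

35216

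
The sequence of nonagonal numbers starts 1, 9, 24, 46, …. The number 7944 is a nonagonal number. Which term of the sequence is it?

48

Set n(7n−5)/2 = 7944, giving 7n² − 5n − 15888 = 0.
So n = (5 + 667) / 14 = 672/14 = 48.
Check: 48·(7·48 − 5)/2 = 7944. ✓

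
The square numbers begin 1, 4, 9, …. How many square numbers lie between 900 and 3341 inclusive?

The n-th square number is n².
Smallest index with value ≥ 900: n = 30 (giving 900).
Largest index with value ≤ 3341: n = 57 (giving 3249).
Indices 30 through 57: 28 terms.

28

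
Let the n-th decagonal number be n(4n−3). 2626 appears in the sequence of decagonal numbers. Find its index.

Set n(4n−3) = 2626, giving 4n² − 3n − 2626 = 0.
So n = (3 + 205) / 8 = 208/8 = 26.
Check: 26·(4·26 − 3) = 2626. ✓

26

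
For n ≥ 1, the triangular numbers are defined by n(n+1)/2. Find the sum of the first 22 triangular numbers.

2024

Σ i(i+1)/2 = (Σi² + Σi) / 2 over i = 1..22.
Σi = 253 and Σi² = 3795.
(1·3795 + 1·253) / 2 = 4048/2 = 2024.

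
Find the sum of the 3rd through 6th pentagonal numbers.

Σ i(3i−1)/2 = (3Σi² − Σi) / 2 over i = 3..6.
Σi = 21 − 3 = 18 and Σi² = 91 − 5 = 86.
(3·86 − 1·18) / 2 = 240/2 = 120.

120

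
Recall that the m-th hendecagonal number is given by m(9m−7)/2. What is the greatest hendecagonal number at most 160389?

160083

Solve n(9n−7)/2 ≤ 160389 for integer n.
n = 189 gives 160083 ≤ 160389, while n = 190 gives 161785 > 160389; so the answer is 160083.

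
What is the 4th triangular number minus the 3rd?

Consecutive triangular numbers differ by n: T_{4} − T_{3} = 4.

4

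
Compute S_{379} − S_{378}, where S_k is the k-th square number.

757

n² − (n−1)² = 2n − 1, so 379² − 378² = 2·379 − 1 = 757.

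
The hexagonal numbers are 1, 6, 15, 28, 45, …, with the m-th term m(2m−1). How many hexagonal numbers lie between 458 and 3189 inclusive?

The n-th hexagonal number is n(2n−1).
Smallest index with value ≥ 458: n = 16 (giving 496).
Largest index with value ≤ 3189: n = 40 (giving 3160).
Indices 16 through 40: 25 terms.

25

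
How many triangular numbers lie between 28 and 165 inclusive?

The n-th triangular number is n(n+1)/2.
Smallest index with value ≥ 28: n = 7 (giving 28).
Largest index with value ≤ 165: n = 17 (giving 153).
Indices 7 through 17: 11 terms.

11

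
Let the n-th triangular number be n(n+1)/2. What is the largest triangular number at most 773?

Solve n(n+1)/2 ≤ 773 for integer n.
n = 38 gives 741 ≤ 773, while n = 39 gives 780 > 773; so the answer is 741.

741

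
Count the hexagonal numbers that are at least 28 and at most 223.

7

The n-th hexagonal number is n(2n−1).
Smallest index with value ≥ 28: n = 4 (giving 28).
Largest index with value ≤ 223: n = 10 (giving 190).
Indices 4 through 10: 7 terms.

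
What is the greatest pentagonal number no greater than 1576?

Solve n(3n−1)/2 ≤ 1576 for integer n.
n = 32 gives 1520 ≤ 1576, while n = 33 gives 1617 > 1576; so the answer is 1520.

1520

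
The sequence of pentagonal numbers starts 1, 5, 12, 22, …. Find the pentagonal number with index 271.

The 271st pentagonal number is n(3n−1)/2 with n = 271.
271·(3·271 − 1)/2 = 271·812/2 = 271·406 = 110026.

110026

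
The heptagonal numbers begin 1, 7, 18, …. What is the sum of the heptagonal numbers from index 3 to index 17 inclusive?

4225

Σ i(5i−3)/2 = (5Σi² − 3Σi) / 2 over i = 3..17.
Σi = 153 − 3 = 150 and Σi² = 1785 − 5 = 1780.
(5·1780 − 3·150) / 2 = 8450/2 = 4225.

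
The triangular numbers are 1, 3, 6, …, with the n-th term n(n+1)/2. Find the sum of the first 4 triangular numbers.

Σ i(i+1)/2 = (Σi² + Σi) / 2 over i = 1..4.
Σi = 10 and Σi² = 30.
(1·30 + 1·10) / 2 = 40/2 = 20.

20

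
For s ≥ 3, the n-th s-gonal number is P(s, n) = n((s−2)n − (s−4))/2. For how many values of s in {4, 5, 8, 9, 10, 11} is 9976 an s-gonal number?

1

s = 4: P(4, 99) = 9801 and P(4, 100) = 10000; 9976 is not s-gonal.
s = 5: P(5, 81) = 9801 and P(5, 82) = 10045; 9976 is not s-gonal.
s = 8: P(8, 58) = 9976. ✓
s = 9: P(9, 53) = 9699 and P(9, 54) = 10071; 9976 is not s-gonal.
s = 10: P(10, 50) = 9850 and P(10, 51) = 10251; 9976 is not s-gonal.
s = 11: P(11, 47) = 9776 and P(11, 48) = 10200; 9976 is not s-gonal.
Hits: s ∈ {8} → 1.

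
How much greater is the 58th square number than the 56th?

58² = 3364 and 56² = 3136.
Difference: 3364 − 3136 = 228.

228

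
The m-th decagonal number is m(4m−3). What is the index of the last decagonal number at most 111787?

167

Solve n(4n−3) ≤ 111787 for integer n.
n = 167 gives 111055 ≤ 111787, while n = 168 gives 112392 > 111787; so the answer is index 167.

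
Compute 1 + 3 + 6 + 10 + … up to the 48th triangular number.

19600

Σ i(i+1)/2 = (Σi² + Σi) / 2 over i = 1..48.
Σi = 1176 and Σi² = 38024.
(1·38024 + 1·1176) / 2 = 39200/2 = 19600.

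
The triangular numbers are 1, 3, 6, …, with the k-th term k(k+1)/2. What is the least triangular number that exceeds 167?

171

Solve n(n+1)/2 > 167 for integer n.
The largest n with value ≤ 167 is 17 (since 153 ≤ 167 < 171), so the first above is n = 18, value 171.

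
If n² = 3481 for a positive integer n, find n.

We need n² = 3481, so n = √3481 = 59.
Check: 59² = 3481. ✓

59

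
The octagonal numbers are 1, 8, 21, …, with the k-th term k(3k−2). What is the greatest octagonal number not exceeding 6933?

6816

Solve n(3n−2) ≤ 6933 for integer n.
n = 48 gives 6816 ≤ 6933, while n = 49 gives 7105 > 6933; so the answer is 6816.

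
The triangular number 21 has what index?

6

Set n(n+1)/2 = 21, giving n² + n − 42 = 0.
So n = (-1 + 13) / 2 = 12/2 = 6.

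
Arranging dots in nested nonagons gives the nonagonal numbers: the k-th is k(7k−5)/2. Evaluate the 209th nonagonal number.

152361

The 209th nonagonal number is n(7n−5)/2 with n = 209.
209·(7·209 − 5)/2 = 209·1458/2 = 209·729 = 152361.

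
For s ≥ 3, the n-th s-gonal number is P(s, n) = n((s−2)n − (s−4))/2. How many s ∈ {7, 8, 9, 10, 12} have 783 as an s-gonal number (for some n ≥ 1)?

s = 7: P(7, 18) = 783. ✓
s = 8: P(8, 16) = 736 and P(8, 17) = 833; 783 is not s-gonal.
s = 9: P(9, 15) = 750 and P(9, 16) = 856; 783 is not s-gonal.
s = 10: P(10, 14) = 742 and P(10, 15) = 855; 783 is not s-gonal.
s = 12: P(12, 12) = 672 and P(12, 13) = 793; 783 is not s-gonal.
Hits: s ∈ {7} → 1.

1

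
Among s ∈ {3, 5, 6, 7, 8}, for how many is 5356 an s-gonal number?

2

s = 3: P(3, 103) = 5356. ✓
s = 5: P(5, 59) = 5192 and P(5, 60) = 5370; 5356 is not s-gonal.
s = 6: P(6, 52) = 5356. ✓
s = 7: P(7, 46) = 5221 and P(7, 47) = 5452; 5356 is not s-gonal.
s = 8: P(8, 42) = 5208 and P(8, 43) = 5461; 5356 is not s-gonal.
Hits: s ∈ {3, 6} → 2.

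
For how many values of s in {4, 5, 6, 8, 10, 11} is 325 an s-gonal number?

1

s = 4: P(4, 18) = 324 and P(4, 19) = 361; 325 is not s-gonal.
s = 5: P(5, 14) = 287 and P(5, 15) = 330; 325 is not s-gonal.
s = 6: P(6, 13) = 325. ✓
s = 8: P(8, 10) = 280 and P(8, 11) = 341; 325 is not s-gonal.
s = 10: P(10, 9) = 297 and P(10, 10) = 370; 325 is not s-gonal.
s = 11: P(11, 8) = 260 and P(11, 9) = 333; 325 is not s-gonal.
Hits: s ∈ {6} → 1.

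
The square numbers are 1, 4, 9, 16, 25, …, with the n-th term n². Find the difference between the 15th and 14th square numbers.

29

n² − (n−1)² = 2n − 1, so 15² − 14² = 2·15 − 1 = 29.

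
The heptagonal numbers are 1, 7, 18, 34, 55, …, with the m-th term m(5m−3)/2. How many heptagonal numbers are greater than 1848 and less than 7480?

The n-th heptagonal number is n(5n−3)/2.
Smallest index with value > 1848: n = 28 (giving 1918).
Largest index with value < 7480: n = 54 (giving 7209).
Indices 28 through 54: 27 terms.

27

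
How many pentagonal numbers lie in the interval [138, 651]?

The n-th pentagonal number is n(3n−1)/2.
Smallest index with value ≥ 138: n = 10 (giving 145).
Largest index with value ≤ 651: n = 21 (giving 651).
Indices 10 through 21: 12 terms.

12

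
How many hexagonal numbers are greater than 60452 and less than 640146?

The n-th hexagonal number is n(2n−1).
Smallest index with value > 60452: n = 175 (giving 61075).
Largest index with value < 640146: n = 565 (giving 637885).
Indices 175 through 565: 391 terms.

391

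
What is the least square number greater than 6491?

6561

Solve n² > 6491 for integer n.
The largest n with value ≤ 6491 is 80 (since 6400 ≤ 6491 < 6561), so the first above is n = 81, value 6561.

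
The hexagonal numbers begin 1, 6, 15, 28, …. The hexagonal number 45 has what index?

Set n(2n−1) = 45, giving 2n² − n − 45 = 0.
The discriminant is 1 + 8·45 = 361, and √361 = 19.
So n = (1 + 19) / 4 = 20/4 = 5.

5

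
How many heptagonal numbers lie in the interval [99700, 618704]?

298

The n-th heptagonal number is n(5n−3)/2.
Smallest index with value ≥ 99700: n = 200 (giving 99700).
Largest index with value ≤ 618704: n = 497 (giving 616777).
Indices 200 through 497: 298 terms.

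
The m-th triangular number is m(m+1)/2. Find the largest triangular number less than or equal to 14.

Solve n(n+1)/2 ≤ 14 for integer n.
n = 4 gives 10 ≤ 14, while n = 5 gives 15 > 14; so the answer is 10.

10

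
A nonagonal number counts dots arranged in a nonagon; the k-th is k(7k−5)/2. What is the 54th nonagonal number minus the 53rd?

372

Consecutive nonagonal numbers differ by 7n − 6: here 7·54 − 6 = 372.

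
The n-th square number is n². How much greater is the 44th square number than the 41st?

44² = 1936 and 41² = 1681.
Difference: 1936 − 1681 = 255.

255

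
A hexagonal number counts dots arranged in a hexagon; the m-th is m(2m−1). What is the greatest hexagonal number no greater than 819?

Solve n(2n−1) ≤ 819 for integer n.
n = 20 gives 780 ≤ 819, while n = 21 gives 861 > 819; so the answer is 780.

780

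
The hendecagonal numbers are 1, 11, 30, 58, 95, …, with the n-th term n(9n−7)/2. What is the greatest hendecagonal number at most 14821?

Solve n(9n−7)/2 ≤ 14821 for integer n.
n = 57 gives 14421 ≤ 14821, while n = 58 gives 14935 > 14821; so the answer is 14421.

14421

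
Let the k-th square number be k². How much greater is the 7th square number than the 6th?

13

n² − (n−1)² = 2n − 1, so 7² − 6² = 2·7 − 1 = 13.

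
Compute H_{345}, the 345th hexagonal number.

237705

The 345th hexagonal number is n(2n−1) with n = 345.
345·(2·345 − 1) = 345·689 = 237705.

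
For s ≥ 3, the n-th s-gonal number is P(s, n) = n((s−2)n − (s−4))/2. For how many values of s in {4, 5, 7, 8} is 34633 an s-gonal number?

s = 4: P(4, 186) = 34596 and P(4, 187) = 34969; 34633 is not s-gonal.
s = 5: P(5, 152) = 34580 and P(5, 153) = 35037; 34633 is not s-gonal.
s = 7: P(7, 118) = 34633. ✓
s = 8: P(8, 107) = 34133 and P(8, 108) = 34776; 34633 is not s-gonal.
Hits: s ∈ {7} → 1.

1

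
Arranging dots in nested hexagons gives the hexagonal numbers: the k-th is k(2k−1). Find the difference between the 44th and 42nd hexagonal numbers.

342

44·(2·44 − 1) = 3828 and 42·(2·42 − 1) = 3486.
Difference: 3828 − 3486 = 342.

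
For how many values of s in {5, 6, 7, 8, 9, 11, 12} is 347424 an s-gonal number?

1

s = 5: P(5, 481) = 346801 and P(5, 482) = 348245; 347424 is not s-gonal.
s = 6: P(6, 417) = 347361 and P(6, 418) = 349030; 347424 is not s-gonal.
s = 7: P(7, 373) = 347263 and P(7, 374) = 349129; 347424 is not s-gonal.
s = 8: P(8, 340) = 346120 and P(8, 341) = 348161; 347424 is not s-gonal.
s = 9: P(9, 315) = 346500 and P(9, 316) = 348706; 347424 is not s-gonal.
s = 11: P(11, 278) = 346805 and P(11, 279) = 349308; 347424 is not s-gonal.
s = 12: P(12, 264) = 347424. ✓
Hits: s ∈ {12} → 1.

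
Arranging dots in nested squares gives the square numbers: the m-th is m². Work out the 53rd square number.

2809

53² = 2809.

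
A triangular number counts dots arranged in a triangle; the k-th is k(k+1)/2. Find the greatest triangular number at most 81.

Solve n(n+1)/2 ≤ 81 for integer n.
n = 12 gives 78 ≤ 81, while n = 13 gives 91 > 81; so the answer is 78.

78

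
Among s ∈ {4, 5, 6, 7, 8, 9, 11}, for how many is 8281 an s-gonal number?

2

s = 4: P(4, 91) = 8281. ✓
s = 5: P(5, 74) = 8177 and P(5, 75) = 8400; 8281 is not s-gonal.
s = 6: P(6, 64) = 8128 and P(6, 65) = 8385; 8281 is not s-gonal.
s = 7: P(7, 57) = 8037 and P(7, 58) = 8323; 8281 is not s-gonal.
s = 8: P(8, 52) = 8008 and P(8, 53) = 8321; 8281 is not s-gonal.
s = 9: P(9, 49) = 8281. ✓
s = 11: P(11, 43) = 8170 and P(11, 44) = 8558; 8281 is not s-gonal.
Hits: s ∈ {4, 9} → 2.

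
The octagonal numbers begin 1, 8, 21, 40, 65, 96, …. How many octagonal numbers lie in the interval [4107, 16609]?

The n-th octagonal number is n(3n−2).
Smallest index with value ≥ 4107: n = 38 (giving 4256).
Largest index with value ≤ 16609: n = 74 (giving 16280).
Indices 38 through 74: 37 terms.

37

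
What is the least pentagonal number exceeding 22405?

22632

Solve n(3n−1)/2 > 22405 for integer n.
The largest n with value ≤ 22405 is 122 (since 22265 ≤ 22405 < 22632), so the first above is n = 123, value 22632.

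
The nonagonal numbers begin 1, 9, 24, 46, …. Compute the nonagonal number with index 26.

2301

The 26th nonagonal number is n(7n−5)/2 with n = 26.
26·(7·26 − 5)/2 = 26·177/2 = 2301.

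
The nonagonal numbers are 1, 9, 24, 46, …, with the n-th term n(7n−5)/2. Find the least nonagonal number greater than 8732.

Solve n(7n−5)/2 > 8732 for integer n.
The largest n with value ≤ 8732 is 50 (since 8625 ≤ 8732 < 8976), so the first above is n = 51, value 8976.

8976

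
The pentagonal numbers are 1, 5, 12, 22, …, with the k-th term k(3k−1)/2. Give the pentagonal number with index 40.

The 40th pentagonal number is n(3n−1)/2 with n = 40.
40·(3·40 − 1)/2 = 40·119/2 = 2380.

2380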